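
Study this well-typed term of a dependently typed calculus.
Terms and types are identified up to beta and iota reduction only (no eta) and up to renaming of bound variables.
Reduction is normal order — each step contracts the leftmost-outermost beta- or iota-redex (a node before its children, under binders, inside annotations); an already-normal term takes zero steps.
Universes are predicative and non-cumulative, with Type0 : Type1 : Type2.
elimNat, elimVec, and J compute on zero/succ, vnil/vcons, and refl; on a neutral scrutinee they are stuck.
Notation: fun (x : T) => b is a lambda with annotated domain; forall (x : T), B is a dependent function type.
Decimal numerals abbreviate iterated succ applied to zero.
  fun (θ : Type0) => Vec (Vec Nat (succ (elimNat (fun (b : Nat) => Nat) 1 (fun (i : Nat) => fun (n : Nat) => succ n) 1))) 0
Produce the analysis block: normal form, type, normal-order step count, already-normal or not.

normal form:
  fun (θ : Type0) => Vec (Vec Nat 3) 0
type:
  forall (θ : Type0), Type0
normal-order step count: 4
started in normal form: no
first redex: an elimNat iota-redex


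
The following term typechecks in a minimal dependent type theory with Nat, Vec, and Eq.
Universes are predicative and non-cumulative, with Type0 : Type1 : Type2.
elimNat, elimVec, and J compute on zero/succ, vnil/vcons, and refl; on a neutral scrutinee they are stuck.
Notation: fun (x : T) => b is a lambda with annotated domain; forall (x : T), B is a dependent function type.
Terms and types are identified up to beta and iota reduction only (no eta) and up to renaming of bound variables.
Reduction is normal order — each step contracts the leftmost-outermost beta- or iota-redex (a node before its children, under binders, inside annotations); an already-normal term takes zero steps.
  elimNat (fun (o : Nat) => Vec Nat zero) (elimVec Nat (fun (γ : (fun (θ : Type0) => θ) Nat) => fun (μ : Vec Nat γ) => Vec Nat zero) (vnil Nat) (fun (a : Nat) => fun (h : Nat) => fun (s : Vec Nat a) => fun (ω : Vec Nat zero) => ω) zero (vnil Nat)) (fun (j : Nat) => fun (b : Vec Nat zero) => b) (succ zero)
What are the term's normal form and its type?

reduced normal form:
  vnil Nat
the term's type:
  Vec Nat zero


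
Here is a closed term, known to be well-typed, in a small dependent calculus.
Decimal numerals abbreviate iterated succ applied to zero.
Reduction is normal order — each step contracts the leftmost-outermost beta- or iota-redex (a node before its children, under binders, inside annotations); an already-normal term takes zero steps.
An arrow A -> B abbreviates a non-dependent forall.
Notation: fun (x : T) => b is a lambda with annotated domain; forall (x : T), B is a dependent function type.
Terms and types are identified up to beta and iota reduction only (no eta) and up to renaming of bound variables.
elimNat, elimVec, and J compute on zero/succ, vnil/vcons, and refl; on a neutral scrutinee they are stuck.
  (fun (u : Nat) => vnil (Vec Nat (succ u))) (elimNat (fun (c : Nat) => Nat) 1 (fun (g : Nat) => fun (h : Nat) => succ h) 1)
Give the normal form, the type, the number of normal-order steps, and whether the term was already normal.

reduced normal form:
  vnil (Vec Nat 3)
the term's type:
  Vec (Vec Nat 3) 0
steps to reach normal form (normal order): 5
started in normal form: no
first redex: a beta-redex


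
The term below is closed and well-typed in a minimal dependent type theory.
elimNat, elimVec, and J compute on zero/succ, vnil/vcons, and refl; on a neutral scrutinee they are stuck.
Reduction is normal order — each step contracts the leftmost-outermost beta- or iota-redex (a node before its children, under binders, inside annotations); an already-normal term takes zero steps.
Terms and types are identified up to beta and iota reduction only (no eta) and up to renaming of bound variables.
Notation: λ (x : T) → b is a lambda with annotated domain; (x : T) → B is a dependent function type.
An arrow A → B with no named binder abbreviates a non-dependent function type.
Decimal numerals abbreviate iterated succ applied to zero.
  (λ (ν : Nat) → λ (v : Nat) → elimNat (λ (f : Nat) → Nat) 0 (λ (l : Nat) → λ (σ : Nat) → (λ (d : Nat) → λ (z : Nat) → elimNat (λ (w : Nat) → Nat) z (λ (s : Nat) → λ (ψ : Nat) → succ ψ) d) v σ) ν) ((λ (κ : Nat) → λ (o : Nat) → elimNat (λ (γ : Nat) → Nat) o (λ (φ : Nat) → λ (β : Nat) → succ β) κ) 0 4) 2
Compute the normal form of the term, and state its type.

resulting normal form:
  8
the term's type:
  Nat


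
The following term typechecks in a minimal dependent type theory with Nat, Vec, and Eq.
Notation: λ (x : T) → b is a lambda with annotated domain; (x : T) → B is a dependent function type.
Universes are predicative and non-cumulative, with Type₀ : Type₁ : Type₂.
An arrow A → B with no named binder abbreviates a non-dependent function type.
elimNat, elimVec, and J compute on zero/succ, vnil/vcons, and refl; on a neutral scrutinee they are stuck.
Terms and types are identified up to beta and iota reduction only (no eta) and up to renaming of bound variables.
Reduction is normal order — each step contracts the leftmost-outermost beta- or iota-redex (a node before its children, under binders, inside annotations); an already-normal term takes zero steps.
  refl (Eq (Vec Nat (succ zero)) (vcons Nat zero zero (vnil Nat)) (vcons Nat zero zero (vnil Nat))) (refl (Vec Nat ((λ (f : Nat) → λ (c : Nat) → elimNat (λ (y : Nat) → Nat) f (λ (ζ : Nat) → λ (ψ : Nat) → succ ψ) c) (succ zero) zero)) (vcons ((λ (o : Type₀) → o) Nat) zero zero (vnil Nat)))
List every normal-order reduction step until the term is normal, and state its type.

normal-order reduction:
  refl (Eq (Vec Nat (succ zero)) (vcons Nat zero zero (vnil Nat)) (vcons Nat zero zero (vnil Nat))) (refl (Vec Nat ((λ (f : Nat) → λ (c : Nat) → elimNat (λ (y : Nat) → Nat) f (λ (ζ : Nat) → λ (ψ : Nat) → succ ψ) c) (succ zero) zero)) (vcons ((λ (o : Type₀) → o) Nat) zero zero (vnil Nat)))
  ~> refl (Eq (Vec Nat (succ zero)) (vcons Nat zero zero (vnil Nat)) (vcons Nat zero zero (vnil Nat))) (refl (Vec Nat ((λ (f : Nat) → elimNat (λ (c : Nat) → Nat) (succ zero) (λ (y : Nat) → λ (ζ : Nat) → succ ζ) f) zero)) (vcons ((λ (ψ : Type₀) → ψ) Nat) zero zero (vnil Nat)))
  ~> refl (Eq (Vec Nat (succ zero)) (vcons Nat zero zero (vnil Nat)) (vcons Nat zero zero (vnil Nat))) (refl (Vec Nat (elimNat (λ (f : Nat) → Nat) (succ zero) (λ (c : Nat) → λ (y : Nat) → succ y) zero)) (vcons ((λ (ζ : Type₀) → ζ) Nat) zero zero (vnil Nat)))
  ~> refl (Eq (Vec Nat (succ zero)) (vcons Nat zero zero (vnil Nat)) (vcons Nat zero zero (vnil Nat))) (refl (Vec Nat (succ zero)) (vcons ((λ (f : Type₀) → f) Nat) zero zero (vnil Nat)))
  ~> refl (Eq (Vec Nat (succ zero)) (vcons Nat zero zero (vnil Nat)) (vcons Nat zero zero (vnil Nat))) (refl (Vec Nat (succ zero)) (vcons Nat zero zero (vnil Nat)))
the term's type:
  Eq (Eq (Vec Nat (succ zero)) (vcons Nat zero zero (vnil Nat)) (vcons Nat zero zero (vnil Nat))) (refl (Vec Nat (succ zero)) (vcons Nat zero zero (vnil Nat))) (refl (Vec Nat (succ zero)) (vcons Nat zero zero (vnil Nat)))


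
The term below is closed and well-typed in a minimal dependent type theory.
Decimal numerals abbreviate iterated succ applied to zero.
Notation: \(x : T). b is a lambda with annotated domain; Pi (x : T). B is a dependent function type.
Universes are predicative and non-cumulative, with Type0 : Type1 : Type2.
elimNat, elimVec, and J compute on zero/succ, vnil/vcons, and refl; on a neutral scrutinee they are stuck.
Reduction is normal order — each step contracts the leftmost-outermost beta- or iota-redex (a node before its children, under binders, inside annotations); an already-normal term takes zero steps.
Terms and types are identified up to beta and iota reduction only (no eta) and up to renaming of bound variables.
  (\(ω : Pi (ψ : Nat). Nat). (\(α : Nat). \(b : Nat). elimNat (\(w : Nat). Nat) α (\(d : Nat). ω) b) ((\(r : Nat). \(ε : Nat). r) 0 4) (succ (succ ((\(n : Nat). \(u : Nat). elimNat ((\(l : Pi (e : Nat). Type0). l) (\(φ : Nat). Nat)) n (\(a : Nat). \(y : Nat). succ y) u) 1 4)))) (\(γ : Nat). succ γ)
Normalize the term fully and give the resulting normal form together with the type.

reduced normal form:
  7
the term's type:
  Nat


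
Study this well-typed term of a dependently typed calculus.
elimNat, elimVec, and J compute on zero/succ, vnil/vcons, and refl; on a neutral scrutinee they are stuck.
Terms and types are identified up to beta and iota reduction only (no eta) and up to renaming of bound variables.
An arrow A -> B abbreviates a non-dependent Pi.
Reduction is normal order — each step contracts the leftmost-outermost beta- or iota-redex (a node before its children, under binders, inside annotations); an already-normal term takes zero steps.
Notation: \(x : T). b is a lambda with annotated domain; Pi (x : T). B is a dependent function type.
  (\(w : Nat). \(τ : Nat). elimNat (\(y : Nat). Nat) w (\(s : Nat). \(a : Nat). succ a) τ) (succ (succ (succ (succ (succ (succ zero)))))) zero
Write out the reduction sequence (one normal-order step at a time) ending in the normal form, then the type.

reduction (normal order):
  (\(w : Nat). \(τ : Nat). elimNat (\(y : Nat). Nat) w (\(s : Nat). \(a : Nat). succ a) τ) (succ (succ (succ (succ (succ (succ zero)))))) zero
  ~> (\(w : Nat). elimNat (\(τ : Nat). Nat) (succ (succ (succ (succ (succ (succ zero)))))) (\(y : Nat). \(s : Nat). succ s) w) zero
  ~> elimNat (\(w : Nat). Nat) (succ (succ (succ (succ (succ (succ zero)))))) (\(τ : Nat). \(y : Nat). succ y) zero
  ~> succ (succ (succ (succ (succ (succ zero)))))
the term's type:
  Nat


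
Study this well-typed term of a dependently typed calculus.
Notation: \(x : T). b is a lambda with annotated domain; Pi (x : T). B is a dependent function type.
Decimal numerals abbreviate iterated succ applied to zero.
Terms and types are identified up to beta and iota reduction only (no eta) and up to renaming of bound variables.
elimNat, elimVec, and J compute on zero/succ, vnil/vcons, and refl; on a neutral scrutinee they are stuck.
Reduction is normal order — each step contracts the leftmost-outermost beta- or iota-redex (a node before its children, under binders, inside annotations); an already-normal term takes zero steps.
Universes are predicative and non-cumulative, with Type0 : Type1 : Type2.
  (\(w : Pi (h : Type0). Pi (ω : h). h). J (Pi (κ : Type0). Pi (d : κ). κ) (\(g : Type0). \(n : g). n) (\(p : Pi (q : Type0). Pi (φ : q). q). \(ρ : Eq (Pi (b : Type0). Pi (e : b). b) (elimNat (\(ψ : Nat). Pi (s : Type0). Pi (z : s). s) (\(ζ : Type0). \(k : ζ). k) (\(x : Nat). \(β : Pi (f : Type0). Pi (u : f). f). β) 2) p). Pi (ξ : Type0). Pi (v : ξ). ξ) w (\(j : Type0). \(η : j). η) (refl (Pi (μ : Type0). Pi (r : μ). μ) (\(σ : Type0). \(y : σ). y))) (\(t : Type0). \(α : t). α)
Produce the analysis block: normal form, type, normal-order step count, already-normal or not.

reduced normal form:
  \(w : Type0). \(h : w). h
type:
  Pi (w : Type0). Pi (h : w). w
reduction steps (normal order): 2
term was already normal: no
first redex: a beta-redex


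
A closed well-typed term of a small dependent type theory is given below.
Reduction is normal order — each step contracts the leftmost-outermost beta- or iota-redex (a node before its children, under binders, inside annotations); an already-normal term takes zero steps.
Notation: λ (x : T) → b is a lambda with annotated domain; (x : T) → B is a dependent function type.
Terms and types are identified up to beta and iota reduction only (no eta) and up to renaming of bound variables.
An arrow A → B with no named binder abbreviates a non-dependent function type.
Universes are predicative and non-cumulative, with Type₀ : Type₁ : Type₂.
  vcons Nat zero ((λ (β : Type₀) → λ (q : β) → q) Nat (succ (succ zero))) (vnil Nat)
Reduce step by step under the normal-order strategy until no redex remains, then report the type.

reduction (normal order):
  vcons Nat zero ((λ (β : Type₀) → λ (q : β) → q) Nat (succ (succ zero))) (vnil Nat)
  ~> vcons Nat zero ((λ (β : Nat) → β) (succ (succ zero))) (vnil Nat)
  ~> vcons Nat zero (succ (succ zero)) (vnil Nat)
type:
  Vec Nat (succ zero)


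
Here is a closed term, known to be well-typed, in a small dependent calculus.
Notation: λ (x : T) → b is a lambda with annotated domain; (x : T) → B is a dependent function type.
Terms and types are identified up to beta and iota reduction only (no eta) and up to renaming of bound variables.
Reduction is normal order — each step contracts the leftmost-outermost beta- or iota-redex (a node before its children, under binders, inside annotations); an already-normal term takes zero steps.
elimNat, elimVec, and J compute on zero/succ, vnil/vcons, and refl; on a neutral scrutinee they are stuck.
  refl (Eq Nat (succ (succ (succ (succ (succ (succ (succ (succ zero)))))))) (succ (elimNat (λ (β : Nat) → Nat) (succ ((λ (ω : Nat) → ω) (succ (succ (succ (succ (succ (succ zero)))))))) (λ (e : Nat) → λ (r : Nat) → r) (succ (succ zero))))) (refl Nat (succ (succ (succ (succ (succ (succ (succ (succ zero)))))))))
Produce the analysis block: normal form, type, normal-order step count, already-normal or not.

resulting normal form:
  refl (Eq Nat (succ (succ (succ (succ (succ (succ (succ (succ zero)))))))) (succ (succ (succ (succ (succ (succ (succ (succ zero))))))))) (refl Nat (succ (succ (succ (succ (succ (succ (succ (succ zero)))))))))
inferred type:
  Eq (Eq Nat (succ (succ (succ (succ (succ (succ (succ (succ zero)))))))) (succ (succ (succ (succ (succ (succ (succ (succ zero))))))))) (refl Nat (succ (succ (succ (succ (succ (succ (succ (succ zero))))))))) (refl Nat (succ (succ (succ (succ (succ (succ (succ (succ zero)))))))))
steps to reach normal form (normal order): 8
term was already normal: no
first redex: an elimNat iota-redex


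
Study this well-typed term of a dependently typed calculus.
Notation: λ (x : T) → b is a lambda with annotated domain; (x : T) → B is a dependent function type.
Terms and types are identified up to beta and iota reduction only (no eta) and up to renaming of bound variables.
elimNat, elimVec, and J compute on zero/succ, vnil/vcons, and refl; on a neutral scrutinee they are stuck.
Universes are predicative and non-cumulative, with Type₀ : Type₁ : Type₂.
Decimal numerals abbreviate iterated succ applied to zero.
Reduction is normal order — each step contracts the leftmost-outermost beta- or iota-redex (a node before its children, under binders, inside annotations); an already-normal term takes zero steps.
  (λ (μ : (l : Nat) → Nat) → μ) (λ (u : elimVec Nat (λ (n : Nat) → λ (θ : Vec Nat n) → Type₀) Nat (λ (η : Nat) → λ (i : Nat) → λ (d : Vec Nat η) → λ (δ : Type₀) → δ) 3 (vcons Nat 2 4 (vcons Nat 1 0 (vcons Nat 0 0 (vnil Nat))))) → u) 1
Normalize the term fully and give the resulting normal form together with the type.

normal form:
  1
the term's type:
  Nat


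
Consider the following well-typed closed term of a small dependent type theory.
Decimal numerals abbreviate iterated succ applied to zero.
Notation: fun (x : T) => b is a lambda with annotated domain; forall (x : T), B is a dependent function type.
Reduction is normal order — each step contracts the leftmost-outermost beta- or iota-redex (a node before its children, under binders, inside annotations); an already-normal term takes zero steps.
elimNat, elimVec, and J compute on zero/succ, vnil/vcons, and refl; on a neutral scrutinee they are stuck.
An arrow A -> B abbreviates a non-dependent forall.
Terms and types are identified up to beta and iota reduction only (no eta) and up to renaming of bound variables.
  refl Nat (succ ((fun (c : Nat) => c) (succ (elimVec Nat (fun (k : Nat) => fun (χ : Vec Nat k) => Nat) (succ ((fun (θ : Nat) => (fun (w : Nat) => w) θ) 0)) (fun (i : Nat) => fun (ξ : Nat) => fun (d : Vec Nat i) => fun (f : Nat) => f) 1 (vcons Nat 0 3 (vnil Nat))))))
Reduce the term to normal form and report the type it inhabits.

resulting normal form:
  refl Nat 3
inferred type:
  Eq Nat 3 3
observation: contracting a beta-redex first, the term normalizes in 9 steps.


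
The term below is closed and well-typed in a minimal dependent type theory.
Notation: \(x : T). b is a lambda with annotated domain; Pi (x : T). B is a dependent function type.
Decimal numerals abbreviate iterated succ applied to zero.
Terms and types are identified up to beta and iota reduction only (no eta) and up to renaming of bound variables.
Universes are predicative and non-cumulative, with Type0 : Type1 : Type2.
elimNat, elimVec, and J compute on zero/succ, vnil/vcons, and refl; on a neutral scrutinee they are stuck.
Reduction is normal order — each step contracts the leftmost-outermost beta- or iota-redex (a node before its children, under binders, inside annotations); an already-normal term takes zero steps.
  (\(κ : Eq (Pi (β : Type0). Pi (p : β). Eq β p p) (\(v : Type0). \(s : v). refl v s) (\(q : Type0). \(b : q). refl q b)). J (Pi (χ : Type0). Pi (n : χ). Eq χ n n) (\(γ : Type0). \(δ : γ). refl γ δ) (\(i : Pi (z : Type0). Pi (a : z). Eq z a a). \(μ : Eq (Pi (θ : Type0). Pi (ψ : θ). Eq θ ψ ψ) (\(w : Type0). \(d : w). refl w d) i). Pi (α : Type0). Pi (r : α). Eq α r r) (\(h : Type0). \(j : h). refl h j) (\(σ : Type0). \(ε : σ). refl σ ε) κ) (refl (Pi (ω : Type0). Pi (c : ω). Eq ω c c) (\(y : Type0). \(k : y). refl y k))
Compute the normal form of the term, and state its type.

resulting normal form:
  \(κ : Type0). \(β : κ). refl κ β
inferred type:
  Pi (κ : Type0). Pi (β : κ). Eq κ β β
observation: the leftmost-outermost redex is a beta-redex, and normalization takes 2 steps.


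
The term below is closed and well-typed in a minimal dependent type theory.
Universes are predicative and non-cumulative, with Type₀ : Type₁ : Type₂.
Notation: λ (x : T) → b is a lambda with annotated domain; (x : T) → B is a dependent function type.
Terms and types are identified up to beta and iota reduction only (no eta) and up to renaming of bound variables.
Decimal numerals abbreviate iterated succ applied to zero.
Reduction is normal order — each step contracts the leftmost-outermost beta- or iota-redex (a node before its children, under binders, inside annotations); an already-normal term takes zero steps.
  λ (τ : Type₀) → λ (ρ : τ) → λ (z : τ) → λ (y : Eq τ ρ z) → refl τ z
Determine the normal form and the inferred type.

resulting normal form:
  λ (τ : Type₀) → λ (ρ : τ) → λ (z : τ) → λ (y : Eq τ ρ z) → refl τ z
inferred type:
  (τ : Type₀) → (ρ : τ) → (z : τ) → (y : Eq τ ρ z) → Eq τ z z
observation: no redex remains anywhere in the term; it is its own normal form.


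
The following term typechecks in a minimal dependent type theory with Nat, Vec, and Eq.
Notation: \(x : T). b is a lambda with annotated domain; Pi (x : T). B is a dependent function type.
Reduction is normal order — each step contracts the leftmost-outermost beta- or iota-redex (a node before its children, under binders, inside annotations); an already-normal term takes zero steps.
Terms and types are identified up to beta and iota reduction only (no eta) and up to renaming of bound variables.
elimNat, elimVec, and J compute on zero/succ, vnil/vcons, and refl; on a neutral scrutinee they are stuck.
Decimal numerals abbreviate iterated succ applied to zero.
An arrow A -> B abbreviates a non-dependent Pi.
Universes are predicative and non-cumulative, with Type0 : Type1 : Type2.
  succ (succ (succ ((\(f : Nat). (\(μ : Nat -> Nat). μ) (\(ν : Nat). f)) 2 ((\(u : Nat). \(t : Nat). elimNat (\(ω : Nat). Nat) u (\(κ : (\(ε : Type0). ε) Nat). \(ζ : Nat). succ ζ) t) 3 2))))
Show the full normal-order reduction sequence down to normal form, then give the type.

reduction (normal order):
  succ (succ (succ ((\(f : Nat). (\(μ : Nat -> Nat). μ) (\(ν : Nat). f)) 2 ((\(u : Nat). \(t : Nat). elimNat (\(ω : Nat). Nat) u (\(κ : (\(ε : Type0). ε) Nat). \(ζ : Nat). succ ζ) t) 3 2))))
  ~> succ (succ (succ ((\(f : Nat -> Nat). f) (\(μ : Nat). 2) ((\(ν : Nat). \(u : Nat). elimNat (\(t : Nat). Nat) ν (\(ω : (\(κ : Type0). κ) Nat). \(ε : Nat). succ ε) u) 3 2))))
  ~> succ (succ (succ ((\(f : Nat). 2) ((\(μ : Nat). \(ν : Nat). elimNat (\(u : Nat). Nat) μ (\(t : (\(ω : Type0). ω) Nat). \(κ : Nat). succ κ) ν) 3 2))))
  ~> 5
the term's type:
  Nat


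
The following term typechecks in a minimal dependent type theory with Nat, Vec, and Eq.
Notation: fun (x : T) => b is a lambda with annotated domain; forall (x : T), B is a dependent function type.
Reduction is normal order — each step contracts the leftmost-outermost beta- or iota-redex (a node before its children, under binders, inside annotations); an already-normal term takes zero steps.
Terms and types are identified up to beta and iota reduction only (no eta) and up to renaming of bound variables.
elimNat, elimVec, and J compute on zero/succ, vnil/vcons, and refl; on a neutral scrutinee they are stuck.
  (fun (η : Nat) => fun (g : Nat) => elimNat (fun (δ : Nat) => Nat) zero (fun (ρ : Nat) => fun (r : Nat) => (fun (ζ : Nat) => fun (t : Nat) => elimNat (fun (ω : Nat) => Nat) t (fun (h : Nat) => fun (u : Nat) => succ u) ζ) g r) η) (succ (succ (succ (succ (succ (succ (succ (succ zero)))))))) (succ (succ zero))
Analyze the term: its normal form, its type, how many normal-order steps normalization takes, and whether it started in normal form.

normal form:
  succ (succ (succ (succ (succ (succ (succ (succ (succ (succ (succ (succ (succ (succ (succ (succ zero)))))))))))))))
inferred type:
  Nat
steps to reach normal form (normal order): 99
started in normal form: no
first redex: a beta-redex


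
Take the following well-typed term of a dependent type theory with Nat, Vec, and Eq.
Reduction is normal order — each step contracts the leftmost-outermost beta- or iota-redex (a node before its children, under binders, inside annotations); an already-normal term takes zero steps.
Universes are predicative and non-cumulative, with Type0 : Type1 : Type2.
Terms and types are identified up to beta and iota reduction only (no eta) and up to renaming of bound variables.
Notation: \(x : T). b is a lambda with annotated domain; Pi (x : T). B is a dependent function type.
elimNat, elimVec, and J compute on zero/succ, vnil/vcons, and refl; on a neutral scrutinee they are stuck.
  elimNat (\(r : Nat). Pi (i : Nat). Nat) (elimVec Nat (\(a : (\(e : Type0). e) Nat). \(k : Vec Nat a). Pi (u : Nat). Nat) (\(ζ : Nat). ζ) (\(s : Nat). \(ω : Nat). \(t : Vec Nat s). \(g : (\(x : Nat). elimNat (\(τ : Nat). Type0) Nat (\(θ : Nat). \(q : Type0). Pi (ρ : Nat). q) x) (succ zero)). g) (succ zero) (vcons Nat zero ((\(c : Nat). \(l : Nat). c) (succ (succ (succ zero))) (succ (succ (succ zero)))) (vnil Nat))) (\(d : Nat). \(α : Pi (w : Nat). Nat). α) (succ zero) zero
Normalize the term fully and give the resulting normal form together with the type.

normal form:
  zero
type:
  Nat
observation: 11 normal-order steps normalize the term, beginning with an elimNat iota-redex.


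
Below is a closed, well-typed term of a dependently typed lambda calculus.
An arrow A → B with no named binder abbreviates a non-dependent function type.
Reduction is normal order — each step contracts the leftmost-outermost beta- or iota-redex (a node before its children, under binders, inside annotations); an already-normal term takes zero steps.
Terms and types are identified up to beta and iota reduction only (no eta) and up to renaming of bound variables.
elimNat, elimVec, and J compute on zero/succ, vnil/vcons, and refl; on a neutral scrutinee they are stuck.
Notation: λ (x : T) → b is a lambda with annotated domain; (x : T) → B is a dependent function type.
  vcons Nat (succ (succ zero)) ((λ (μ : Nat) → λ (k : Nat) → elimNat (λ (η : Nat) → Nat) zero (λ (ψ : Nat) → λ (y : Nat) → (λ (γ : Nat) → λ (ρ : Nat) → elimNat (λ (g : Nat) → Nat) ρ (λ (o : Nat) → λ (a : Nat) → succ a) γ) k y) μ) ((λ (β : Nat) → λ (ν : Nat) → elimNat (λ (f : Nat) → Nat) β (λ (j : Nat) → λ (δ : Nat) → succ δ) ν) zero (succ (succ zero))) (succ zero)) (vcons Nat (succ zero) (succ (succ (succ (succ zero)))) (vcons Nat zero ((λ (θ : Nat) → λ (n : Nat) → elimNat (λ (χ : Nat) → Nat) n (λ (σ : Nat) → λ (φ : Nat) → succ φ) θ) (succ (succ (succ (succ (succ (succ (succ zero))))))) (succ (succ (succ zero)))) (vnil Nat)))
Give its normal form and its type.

resulting normal form:
  vcons Nat (succ (succ zero)) (succ (succ zero)) (vcons Nat (succ zero) (succ (succ (succ (succ zero)))) (vcons Nat zero (succ (succ (succ (succ (succ (succ (succ (succ (succ (succ zero)))))))))) (vnil Nat)))
type:
  Vec Nat (succ (succ (succ zero)))


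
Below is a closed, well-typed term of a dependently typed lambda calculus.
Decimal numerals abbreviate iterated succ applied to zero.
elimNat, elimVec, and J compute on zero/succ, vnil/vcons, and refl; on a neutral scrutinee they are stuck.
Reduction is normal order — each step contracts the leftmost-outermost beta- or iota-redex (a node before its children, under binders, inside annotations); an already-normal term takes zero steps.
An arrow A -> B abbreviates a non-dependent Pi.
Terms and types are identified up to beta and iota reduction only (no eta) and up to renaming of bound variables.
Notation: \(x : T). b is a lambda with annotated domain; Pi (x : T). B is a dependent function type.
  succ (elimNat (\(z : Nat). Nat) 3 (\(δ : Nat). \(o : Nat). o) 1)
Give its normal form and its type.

resulting normal form:
  4
inferred type:
  Nat
observation: contracting an elimNat iota-redex first, the term normalizes in 4 steps.


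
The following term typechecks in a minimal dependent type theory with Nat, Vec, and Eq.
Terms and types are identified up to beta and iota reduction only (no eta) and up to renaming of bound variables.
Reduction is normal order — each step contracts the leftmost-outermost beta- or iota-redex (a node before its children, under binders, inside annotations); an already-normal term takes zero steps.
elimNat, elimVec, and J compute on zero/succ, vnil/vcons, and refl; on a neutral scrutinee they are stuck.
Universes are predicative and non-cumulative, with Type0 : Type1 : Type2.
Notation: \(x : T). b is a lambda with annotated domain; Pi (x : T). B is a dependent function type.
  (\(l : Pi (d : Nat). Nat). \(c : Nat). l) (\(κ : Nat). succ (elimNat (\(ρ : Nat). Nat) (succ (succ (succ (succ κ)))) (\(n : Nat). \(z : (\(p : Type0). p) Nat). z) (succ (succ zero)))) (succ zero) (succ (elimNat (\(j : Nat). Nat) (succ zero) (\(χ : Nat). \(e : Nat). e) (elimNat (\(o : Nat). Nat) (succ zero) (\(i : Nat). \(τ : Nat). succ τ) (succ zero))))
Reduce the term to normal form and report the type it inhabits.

reduced normal form:
  succ (succ (succ (succ (succ (succ (succ zero))))))
type:
  Nat


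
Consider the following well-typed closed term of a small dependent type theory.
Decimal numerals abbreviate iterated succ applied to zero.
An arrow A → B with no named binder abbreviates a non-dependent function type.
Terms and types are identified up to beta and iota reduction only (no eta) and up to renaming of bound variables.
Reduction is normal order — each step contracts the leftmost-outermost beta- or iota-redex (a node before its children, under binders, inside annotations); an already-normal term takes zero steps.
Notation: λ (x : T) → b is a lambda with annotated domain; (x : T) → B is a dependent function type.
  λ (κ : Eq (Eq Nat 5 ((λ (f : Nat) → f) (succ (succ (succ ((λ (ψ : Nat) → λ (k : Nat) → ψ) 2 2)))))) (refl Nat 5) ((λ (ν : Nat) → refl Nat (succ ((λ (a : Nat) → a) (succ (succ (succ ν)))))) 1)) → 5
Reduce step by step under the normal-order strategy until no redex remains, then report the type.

reduction (normal order):
  λ (κ : Eq (Eq Nat 5 ((λ (f : Nat) → f) (succ (succ (succ ((λ (ψ : Nat) → λ (k : Nat) → ψ) 2 2)))))) (refl Nat 5) ((λ (ν : Nat) → refl Nat (succ ((λ (a : Nat) → a) (succ (succ (succ ν)))))) 1)) → 5
  ~> λ (κ : Eq (Eq Nat 5 (succ (succ (succ ((λ (f : Nat) → λ (ψ : Nat) → f) 2 2))))) (refl Nat 5) ((λ (k : Nat) → refl Nat (succ ((λ (ν : Nat) → ν) (succ (succ (succ k)))))) 1)) → 5
  ~> λ (κ : Eq (Eq Nat 5 (succ (succ (succ ((λ (f : Nat) → 2) 2))))) (refl Nat 5) ((λ (ψ : Nat) → refl Nat (succ ((λ (k : Nat) → k) (succ (succ (succ ψ)))))) 1)) → 5
  ~> λ (κ : Eq (Eq Nat 5 5) (refl Nat 5) ((λ (f : Nat) → refl Nat (succ ((λ (ψ : Nat) → ψ) (succ (succ (succ f)))))) 1)) → 5
  ~> λ (κ : Eq (Eq Nat 5 5) (refl Nat 5) (refl Nat (succ ((λ (f : Nat) → f) 4)))) → 5
  ~> λ (κ : Eq (Eq Nat 5 5) (refl Nat 5) (refl Nat 5)) → 5
the term's type:
  Eq (Eq Nat 5 5) (refl Nat 5) (refl Nat 5) → Nat


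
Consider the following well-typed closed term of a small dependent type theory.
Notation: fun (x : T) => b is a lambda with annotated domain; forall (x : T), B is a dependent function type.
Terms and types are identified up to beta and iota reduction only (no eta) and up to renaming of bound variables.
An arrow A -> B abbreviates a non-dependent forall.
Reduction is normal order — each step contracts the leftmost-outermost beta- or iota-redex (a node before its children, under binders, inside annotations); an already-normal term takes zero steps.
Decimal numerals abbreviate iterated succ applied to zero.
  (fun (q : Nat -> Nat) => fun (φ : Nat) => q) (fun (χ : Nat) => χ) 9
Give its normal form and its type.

resulting normal form:
  fun (q : Nat) => q
inferred type:
  Nat -> Nat
observation: reduction starts at a beta-redex, and 2 normal-order steps reach the normal form.


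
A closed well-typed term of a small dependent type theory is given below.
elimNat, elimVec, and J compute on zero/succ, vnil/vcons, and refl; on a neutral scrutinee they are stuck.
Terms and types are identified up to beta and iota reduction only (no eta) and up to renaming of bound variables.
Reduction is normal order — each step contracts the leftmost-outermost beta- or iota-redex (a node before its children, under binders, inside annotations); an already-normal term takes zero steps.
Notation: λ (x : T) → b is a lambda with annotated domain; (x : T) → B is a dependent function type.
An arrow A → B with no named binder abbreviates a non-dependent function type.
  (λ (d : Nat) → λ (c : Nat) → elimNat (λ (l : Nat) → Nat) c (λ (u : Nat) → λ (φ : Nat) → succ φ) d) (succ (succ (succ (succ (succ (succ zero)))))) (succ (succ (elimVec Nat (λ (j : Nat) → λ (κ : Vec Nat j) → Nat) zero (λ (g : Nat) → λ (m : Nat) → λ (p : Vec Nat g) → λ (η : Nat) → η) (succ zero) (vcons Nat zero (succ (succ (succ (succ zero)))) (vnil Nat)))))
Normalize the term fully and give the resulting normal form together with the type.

normal form:
  succ (succ (succ (succ (succ (succ (succ (succ zero)))))))
type:
  Nat
observation: the leftmost-outermost redex is a beta-redex, and normalization takes 27 steps.


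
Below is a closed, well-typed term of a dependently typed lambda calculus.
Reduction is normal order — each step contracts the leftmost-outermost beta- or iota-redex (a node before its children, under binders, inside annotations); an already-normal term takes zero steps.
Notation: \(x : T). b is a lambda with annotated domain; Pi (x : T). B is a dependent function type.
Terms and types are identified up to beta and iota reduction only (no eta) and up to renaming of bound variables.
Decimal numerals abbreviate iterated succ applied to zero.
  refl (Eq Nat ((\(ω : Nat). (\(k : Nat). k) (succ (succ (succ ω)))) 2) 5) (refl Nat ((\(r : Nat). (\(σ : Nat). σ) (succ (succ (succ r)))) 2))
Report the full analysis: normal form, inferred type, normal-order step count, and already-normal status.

reduced normal form:
  refl (Eq Nat 5 5) (refl Nat 5)
the term's type:
  Eq (Eq Nat 5 5) (refl Nat 5) (refl Nat 5)
normal-order step count: 4
already normal: no
first redex: a beta-redex


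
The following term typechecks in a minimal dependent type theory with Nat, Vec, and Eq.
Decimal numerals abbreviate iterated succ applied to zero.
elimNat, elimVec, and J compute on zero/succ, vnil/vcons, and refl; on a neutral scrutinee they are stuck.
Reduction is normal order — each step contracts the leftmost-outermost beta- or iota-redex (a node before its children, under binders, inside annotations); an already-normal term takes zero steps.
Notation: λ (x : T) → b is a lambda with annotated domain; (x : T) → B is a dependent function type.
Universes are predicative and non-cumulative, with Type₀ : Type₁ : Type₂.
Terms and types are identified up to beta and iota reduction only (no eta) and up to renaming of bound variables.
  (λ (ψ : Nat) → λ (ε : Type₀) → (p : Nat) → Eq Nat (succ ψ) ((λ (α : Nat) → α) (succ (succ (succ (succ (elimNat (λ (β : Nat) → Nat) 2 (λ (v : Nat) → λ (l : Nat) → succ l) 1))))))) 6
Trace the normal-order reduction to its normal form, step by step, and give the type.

normal-order reduction:
  (λ (ψ : Nat) → λ (ε : Type₀) → (p : Nat) → Eq Nat (succ ψ) ((λ (α : Nat) → α) (succ (succ (succ (succ (elimNat (λ (β : Nat) → Nat) 2 (λ (v : Nat) → λ (l : Nat) → succ l) 1))))))) 6
  ~> λ (ψ : Type₀) → (ε : Nat) → Eq Nat 7 ((λ (p : Nat) → p) (succ (succ (succ (succ (elimNat (λ (α : Nat) → Nat) 2 (λ (β : Nat) → λ (v : Nat) → succ v) 1))))))
  ~> λ (ψ : Type₀) → (ε : Nat) → Eq Nat 7 (succ (succ (succ (succ (elimNat (λ (p : Nat) → Nat) 2 (λ (α : Nat) → λ (β : Nat) → succ β) 1)))))
  ~> λ (ψ : Type₀) → (ε : Nat) → Eq Nat 7 (succ (succ (succ (succ ((λ (p : Nat) → λ (α : Nat) → succ α) 0 (elimNat (λ (β : Nat) → Nat) 2 (λ (v : Nat) → λ (l : Nat) → succ l) 0))))))
  ~> λ (ψ : Type₀) → (ε : Nat) → Eq Nat 7 (succ (succ (succ (succ ((λ (p : Nat) → succ p) (elimNat (λ (α : Nat) → Nat) 2 (λ (β : Nat) → λ (v : Nat) → succ v) 0))))))
  ~> λ (ψ : Type₀) → (ε : Nat) → Eq Nat 7 (succ (succ (succ (succ (succ (elimNat (λ (p : Nat) → Nat) 2 (λ (α : Nat) → λ (β : Nat) → succ β) 0))))))
  ~> λ (ψ : Type₀) → (ε : Nat) → Eq Nat 7 7
type:
  (ψ : Type₀) → Type₀


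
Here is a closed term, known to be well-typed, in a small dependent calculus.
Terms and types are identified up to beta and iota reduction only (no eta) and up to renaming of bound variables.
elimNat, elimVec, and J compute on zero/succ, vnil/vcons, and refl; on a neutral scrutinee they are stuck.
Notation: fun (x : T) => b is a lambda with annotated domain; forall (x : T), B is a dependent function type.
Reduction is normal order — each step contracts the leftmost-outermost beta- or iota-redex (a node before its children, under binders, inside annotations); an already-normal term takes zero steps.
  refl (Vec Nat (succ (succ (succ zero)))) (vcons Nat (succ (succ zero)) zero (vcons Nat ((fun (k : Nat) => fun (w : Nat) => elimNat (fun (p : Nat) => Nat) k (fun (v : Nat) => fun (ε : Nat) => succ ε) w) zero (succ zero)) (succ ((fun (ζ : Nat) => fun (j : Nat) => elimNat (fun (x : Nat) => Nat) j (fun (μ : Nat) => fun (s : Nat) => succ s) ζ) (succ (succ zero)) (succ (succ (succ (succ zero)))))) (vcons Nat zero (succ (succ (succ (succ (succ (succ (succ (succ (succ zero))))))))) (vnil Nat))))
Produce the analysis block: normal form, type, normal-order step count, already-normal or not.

normal form:
  refl (Vec Nat (succ (succ (succ zero)))) (vcons Nat (succ (succ zero)) zero (vcons Nat (succ zero) (succ (succ (succ (succ (succ (succ (succ zero))))))) (vcons Nat zero (succ (succ (succ (succ (succ (succ (succ (succ (succ zero))))))))) (vnil Nat))))
inferred type:
  Eq (Vec Nat (succ (succ (succ zero)))) (vcons Nat (succ (succ zero)) zero (vcons Nat (succ zero) (succ (succ (succ (succ (succ (succ (succ zero))))))) (vcons Nat zero (succ (succ (succ (succ (succ (succ (succ (succ (succ zero))))))))) (vnil Nat)))) (vcons Nat (succ (succ zero)) zero (vcons Nat (succ zero) (succ (succ (succ (succ (succ (succ (succ zero))))))) (vcons Nat zero (succ (succ (succ (succ (succ (succ (succ (succ (succ zero))))))))) (vnil Nat))))
normal-order step count: 15
term was already normal: no
first contracted redex: a beta-redex


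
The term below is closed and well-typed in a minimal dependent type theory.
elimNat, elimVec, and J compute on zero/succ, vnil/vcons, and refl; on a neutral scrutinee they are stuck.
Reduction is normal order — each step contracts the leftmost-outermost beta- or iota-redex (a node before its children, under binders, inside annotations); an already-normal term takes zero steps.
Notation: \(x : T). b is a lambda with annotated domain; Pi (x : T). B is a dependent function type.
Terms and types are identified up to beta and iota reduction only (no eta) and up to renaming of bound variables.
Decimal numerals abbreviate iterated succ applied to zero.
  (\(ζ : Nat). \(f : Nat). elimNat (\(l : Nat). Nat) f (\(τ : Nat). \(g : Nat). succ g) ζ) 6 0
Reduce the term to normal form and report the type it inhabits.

normal form:
  6
type:
  Nat
observation: the term reaches its normal form after 21 normal-order steps.


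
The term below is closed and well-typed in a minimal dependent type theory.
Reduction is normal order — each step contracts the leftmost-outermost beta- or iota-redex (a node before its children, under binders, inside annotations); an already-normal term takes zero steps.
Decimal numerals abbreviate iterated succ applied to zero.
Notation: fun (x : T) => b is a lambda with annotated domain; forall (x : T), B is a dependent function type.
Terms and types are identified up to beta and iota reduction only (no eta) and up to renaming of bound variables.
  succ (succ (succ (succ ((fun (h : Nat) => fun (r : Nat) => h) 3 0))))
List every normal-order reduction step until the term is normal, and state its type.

reduction (normal order):
  succ (succ (succ (succ ((fun (h : Nat) => fun (r : Nat) => h) 3 0))))
  ~> succ (succ (succ (succ ((fun (h : Nat) => 3) 0))))
  ~> 7
type:
  Nat


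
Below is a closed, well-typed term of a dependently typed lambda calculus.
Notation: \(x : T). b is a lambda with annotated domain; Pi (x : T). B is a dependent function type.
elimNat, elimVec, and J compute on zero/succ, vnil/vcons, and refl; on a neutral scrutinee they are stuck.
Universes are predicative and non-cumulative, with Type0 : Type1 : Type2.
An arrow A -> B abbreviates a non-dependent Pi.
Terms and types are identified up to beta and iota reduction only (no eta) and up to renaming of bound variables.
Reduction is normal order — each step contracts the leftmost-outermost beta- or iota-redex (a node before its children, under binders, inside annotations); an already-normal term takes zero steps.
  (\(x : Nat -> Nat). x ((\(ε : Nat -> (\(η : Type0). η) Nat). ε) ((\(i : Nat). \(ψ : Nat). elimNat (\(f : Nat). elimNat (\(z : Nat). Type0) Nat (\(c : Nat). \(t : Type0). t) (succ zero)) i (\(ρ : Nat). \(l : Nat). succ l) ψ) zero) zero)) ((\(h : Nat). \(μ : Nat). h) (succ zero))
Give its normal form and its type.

normal form:
  succ zero
type:
  Nat
observation: the leftmost-outermost redex is a beta-redex, and normalization takes 3 steps.


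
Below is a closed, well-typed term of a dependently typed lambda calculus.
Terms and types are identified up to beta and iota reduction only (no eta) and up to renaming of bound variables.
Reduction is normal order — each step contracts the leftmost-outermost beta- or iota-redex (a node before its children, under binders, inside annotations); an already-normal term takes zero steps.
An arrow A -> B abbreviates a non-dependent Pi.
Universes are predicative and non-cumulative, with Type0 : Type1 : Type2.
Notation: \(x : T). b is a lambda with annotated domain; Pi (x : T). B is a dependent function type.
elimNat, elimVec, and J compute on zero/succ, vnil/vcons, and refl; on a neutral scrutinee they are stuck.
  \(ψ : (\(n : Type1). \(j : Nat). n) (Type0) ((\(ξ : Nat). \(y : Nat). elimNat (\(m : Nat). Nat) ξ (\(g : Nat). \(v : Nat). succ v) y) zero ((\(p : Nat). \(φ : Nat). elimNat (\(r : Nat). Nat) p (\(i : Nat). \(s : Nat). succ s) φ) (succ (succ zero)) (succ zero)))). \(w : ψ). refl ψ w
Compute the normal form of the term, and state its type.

resulting normal form:
  \(ψ : Type0). \(n : ψ). refl ψ n
type:
  Pi (ψ : Type0). Pi (n : ψ). Eq ψ n n
observation: the leftmost-outermost redex is a beta-redex, and normalization takes 2 steps.
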